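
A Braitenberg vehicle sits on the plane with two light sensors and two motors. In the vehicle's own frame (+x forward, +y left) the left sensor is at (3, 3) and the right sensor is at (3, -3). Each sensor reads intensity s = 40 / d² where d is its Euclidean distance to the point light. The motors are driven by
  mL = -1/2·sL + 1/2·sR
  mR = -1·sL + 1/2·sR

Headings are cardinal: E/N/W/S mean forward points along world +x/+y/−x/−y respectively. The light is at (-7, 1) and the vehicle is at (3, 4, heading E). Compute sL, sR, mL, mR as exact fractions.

left sensor world pos  = (6, 7); dL² = 205
right sensor world pos = (6, 1); dR² = 169
sL = 40/205 = 8/41
sR = 40/169 = 40/169
mL = -1/2·sL + 1/2·sR = 144/6929
mR = -1·sL + 1/2·sR = -532/6929

8/41 40/169 144/6929 -532/6929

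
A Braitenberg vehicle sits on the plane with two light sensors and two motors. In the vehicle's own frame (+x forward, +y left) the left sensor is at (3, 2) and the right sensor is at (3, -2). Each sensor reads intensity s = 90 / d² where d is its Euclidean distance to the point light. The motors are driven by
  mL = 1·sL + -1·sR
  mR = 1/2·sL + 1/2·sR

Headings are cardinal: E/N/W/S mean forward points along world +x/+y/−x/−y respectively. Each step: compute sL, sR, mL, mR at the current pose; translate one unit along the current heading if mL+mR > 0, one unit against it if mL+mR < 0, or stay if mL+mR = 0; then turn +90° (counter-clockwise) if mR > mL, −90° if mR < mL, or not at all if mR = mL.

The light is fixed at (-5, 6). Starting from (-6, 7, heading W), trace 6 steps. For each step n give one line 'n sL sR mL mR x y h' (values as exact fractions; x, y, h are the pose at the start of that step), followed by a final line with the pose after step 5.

n=0: pose=(-6,7,W); sL=90/17, sR=18/5; mL=144/85, mR=378/85; mL+mR=522/85 → advance +1; mR−mL=234/85 → turn +1·90°
n=1: pose=(-7,7,S); sL=45/2, sR=9/2; mL=18, mR=27/2; mL+mR=63/2 → advance +1; mR−mL=-9/2 → turn -1·90°
n=2: pose=(-7,6,W); sL=90/29, sR=90/29; mL=0, mR=90/29; mL+mR=90/29 → advance +1; mR−mL=90/29 → turn +1·90°
n=3: pose=(-8,6,S); sL=9, sR=45/17; mL=108/17, mR=99/17; mL+mR=207/17 → advance +1; mR−mL=-9/17 → turn -1·90°
n=4: pose=(-8,5,W); sL=2, sR=90/37; mL=-16/37, mR=82/37; mL+mR=66/37 → advance +1; mR−mL=98/37 → turn +1·90°
n=5: pose=(-9,5,S); sL=9/2, sR=45/26; mL=36/13, mR=81/26; mL+mR=153/26 → advance +1; mR−mL=9/26 → turn +1·90°

0 90/17 18/5 144/85 378/85 -6 7 W
1 45/2 9/2 18 27/2 -7 7 S
2 90/29 90/29 0 90/29 -7 6 W
3 9 45/17 108/17 99/17 -8 6 S
4 2 90/37 -16/37 82/37 -8 5 W
5 9/2 45/26 36/13 81/26 -9 5 S
final -9 4 E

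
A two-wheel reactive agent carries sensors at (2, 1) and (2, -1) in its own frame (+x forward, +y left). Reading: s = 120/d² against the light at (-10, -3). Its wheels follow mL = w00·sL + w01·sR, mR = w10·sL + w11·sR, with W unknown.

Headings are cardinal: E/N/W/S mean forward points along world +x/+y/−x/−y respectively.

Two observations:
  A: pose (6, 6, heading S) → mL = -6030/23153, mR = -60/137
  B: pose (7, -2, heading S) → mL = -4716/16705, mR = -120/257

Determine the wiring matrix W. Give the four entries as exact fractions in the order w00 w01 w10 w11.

1/2 -1 0 -1

obs A: pose=(6,6,S) → sL=60/169, sR=60/137, mL=-6030/23153, mR=-60/137
obs B: pose=(7,-2,S) → sL=24/65, sR=120/257, mL=-4716/16705, mR=-120/257
sensor matrix S = [[60/169, 60/137], [24/65, 120/257]]; det S = 24192/5950321
solve [mL_A; mL_B] = S·[w00; w01] and [mR_A; mR_B] = S·[w10; w11]:
  w00 = 1/2, w01 = -1, w10 = 0, w11 = -1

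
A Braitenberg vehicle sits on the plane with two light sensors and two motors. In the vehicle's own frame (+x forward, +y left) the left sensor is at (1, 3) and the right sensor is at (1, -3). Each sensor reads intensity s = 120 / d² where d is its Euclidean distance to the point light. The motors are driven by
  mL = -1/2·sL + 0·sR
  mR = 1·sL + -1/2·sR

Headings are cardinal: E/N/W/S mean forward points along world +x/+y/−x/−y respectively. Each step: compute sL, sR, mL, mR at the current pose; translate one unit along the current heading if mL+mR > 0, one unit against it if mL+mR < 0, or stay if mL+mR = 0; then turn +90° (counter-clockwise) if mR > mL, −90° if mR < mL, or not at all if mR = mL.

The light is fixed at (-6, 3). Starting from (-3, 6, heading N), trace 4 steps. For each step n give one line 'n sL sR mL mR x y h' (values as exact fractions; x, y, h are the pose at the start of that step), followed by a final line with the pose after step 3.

0 15/2 30/13 -15/4 165/26 -3 6 N
1 24 120/53 -12 1212/53 -3 7 W
2 60/17 12 -30/17 -42/17 -4 7 S
3 24 24/13 -12 300/13 -4 8 W
final -5 8 S

n=0: pose=(-3,6,N); sL=15/2, sR=30/13; mL=-15/4, mR=165/26; mL+mR=135/52 → advance +1; mR−mL=525/52 → turn +1·90°
n=1: pose=(-3,7,W); sL=24, sR=120/53; mL=-12, mR=1212/53; mL+mR=576/53 → advance +1; mR−mL=1848/53 → turn +1·90°
n=2: pose=(-4,7,S); sL=60/17, sR=12; mL=-30/17, mR=-42/17; mL+mR=-72/17 → advance -1; mR−mL=-12/17 → turn -1·90°
n=3: pose=(-4,8,W); sL=24, sR=24/13; mL=-12, mR=300/13; mL+mR=144/13 → advance +1; mR−mL=456/13 → turn +1·90°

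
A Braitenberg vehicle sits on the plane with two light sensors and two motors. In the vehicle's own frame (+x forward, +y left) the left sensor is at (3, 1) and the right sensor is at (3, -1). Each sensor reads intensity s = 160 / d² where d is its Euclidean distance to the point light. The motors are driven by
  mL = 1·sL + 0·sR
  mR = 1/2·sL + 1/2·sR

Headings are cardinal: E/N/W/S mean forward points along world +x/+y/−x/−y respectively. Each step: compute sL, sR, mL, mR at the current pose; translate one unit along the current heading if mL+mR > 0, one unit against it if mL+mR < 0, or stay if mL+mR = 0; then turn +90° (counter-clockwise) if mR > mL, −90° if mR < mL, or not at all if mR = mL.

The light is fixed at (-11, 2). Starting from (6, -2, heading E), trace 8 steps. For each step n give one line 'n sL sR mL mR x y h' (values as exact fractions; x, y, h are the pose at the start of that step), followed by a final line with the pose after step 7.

0 160/409 32/85 160/409 13344/34765 6 -2 E
1 16/41 80/169 16/41 2992/6929 7 -2 S
2 160/457 160/477 160/457 74720/217989 7 -3 E
3 10/29 40/97 10/29 1065/2813 8 -3 S
4 160/509 160/533 160/509 83360/271297 8 -4 E
5 80/261 80/221 80/261 19280/57681 9 -4 S
6 32/113 160/593 32/113 18528/67009 9 -5 E
7 20/73 8/25 20/73 542/1825 10 -5 S
final 10 -6 E

n=0: pose=(6,-2,E); sL=160/409, sR=32/85; mL=160/409, mR=13344/34765; mL+mR=26944/34765 → advance +1; mR−mL=-256/34765 → turn -1·90°
n=1: pose=(7,-2,S); sL=16/41, sR=80/169; mL=16/41, mR=2992/6929; mL+mR=5696/6929 → advance +1; mR−mL=288/6929 → turn +1·90°
n=2: pose=(7,-3,E); sL=160/457, sR=160/477; mL=160/457, mR=74720/217989; mL+mR=151040/217989 → advance +1; mR−mL=-1600/217989 → turn -1·90°
n=3: pose=(8,-3,S); sL=10/29, sR=40/97; mL=10/29, mR=1065/2813; mL+mR=2035/2813 → advance +1; mR−mL=95/2813 → turn +1·90°
n=4: pose=(8,-4,E); sL=160/509, sR=160/533; mL=160/509, mR=83360/271297; mL+mR=168640/271297 → advance +1; mR−mL=-1920/271297 → turn -1·90°
n=5: pose=(9,-4,S); sL=80/261, sR=80/221; mL=80/261, mR=19280/57681; mL+mR=12320/19227 → advance +1; mR−mL=1600/57681 → turn +1·90°
n=6: pose=(9,-5,E); sL=32/113, sR=160/593; mL=32/113, mR=18528/67009; mL+mR=37504/67009 → advance +1; mR−mL=-448/67009 → turn -1·90°
n=7: pose=(10,-5,S); sL=20/73, sR=8/25; mL=20/73, mR=542/1825; mL+mR=1042/1825 → advance +1; mR−mL=42/1825 → turn +1·90°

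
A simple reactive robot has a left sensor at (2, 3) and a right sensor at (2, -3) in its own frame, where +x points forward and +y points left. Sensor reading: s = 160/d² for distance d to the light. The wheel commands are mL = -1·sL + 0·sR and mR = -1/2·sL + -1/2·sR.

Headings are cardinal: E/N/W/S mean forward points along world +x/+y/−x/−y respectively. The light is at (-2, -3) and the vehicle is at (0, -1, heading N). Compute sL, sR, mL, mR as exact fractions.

160/17 160/41 -160/17 -4640/697

left sensor world pos  = (-3, 1); dL² = 17
right sensor world pos = (3, 1); dR² = 41
sL = 160/17 = 160/17
sR = 160/41 = 160/41
mL = -1·sL + 0·sR = -160/17
mR = -1/2·sL + -1/2·sR = -4640/697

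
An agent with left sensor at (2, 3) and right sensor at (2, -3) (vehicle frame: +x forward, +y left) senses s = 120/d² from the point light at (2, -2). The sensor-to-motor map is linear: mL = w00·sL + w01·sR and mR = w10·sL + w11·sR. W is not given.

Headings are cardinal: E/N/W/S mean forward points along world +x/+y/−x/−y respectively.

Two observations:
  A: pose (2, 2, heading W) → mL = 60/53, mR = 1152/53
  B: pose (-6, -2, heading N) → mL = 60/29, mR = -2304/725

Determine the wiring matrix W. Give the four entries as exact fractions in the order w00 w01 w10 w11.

0 1/2 1 -1

obs A: pose=(2,2,W) → sL=24, sR=120/53, mL=60/53, mR=1152/53
obs B: pose=(-6,-2,N) → sL=24/25, sR=120/29, mL=60/29, mR=-2304/725
sensor matrix S = [[24, 120/53], [24/25, 120/29]]; det S = 746496/7685
solve [mL_A; mL_B] = S·[w00; w01] and [mR_A; mR_B] = S·[w10; w11]:
  w00 = 0, w01 = 1/2, w10 = 1, w11 = -1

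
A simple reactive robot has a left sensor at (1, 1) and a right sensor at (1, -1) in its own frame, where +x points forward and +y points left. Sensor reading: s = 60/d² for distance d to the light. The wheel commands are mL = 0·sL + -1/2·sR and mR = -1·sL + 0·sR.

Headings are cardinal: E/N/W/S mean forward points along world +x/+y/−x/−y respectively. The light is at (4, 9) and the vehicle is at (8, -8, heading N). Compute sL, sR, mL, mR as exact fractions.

left sensor world pos  = (7, -7); dL² = 265
right sensor world pos = (9, -7); dR² = 281
sL = 60/265 = 12/53
sR = 60/281 = 60/281
mL = 0·sL + -1/2·sR = -30/281
mR = -1·sL + 0·sR = -12/53

12/53 60/281 -30/281 -12/53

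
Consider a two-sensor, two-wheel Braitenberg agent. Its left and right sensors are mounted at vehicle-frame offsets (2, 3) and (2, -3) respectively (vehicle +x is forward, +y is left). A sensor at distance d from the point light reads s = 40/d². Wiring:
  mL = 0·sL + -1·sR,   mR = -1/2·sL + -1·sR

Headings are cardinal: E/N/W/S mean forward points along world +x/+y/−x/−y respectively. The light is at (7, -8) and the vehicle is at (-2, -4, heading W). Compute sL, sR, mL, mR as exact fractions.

20/61 4/17 -4/17 -414/1037

left sensor world pos  = (-4, -7); dL² = 122
right sensor world pos = (-4, -1); dR² = 170
sL = 40/122 = 20/61
sR = 40/170 = 4/17
mL = 0·sL + -1·sR = -4/17
mR = -1/2·sL + -1·sR = -414/1037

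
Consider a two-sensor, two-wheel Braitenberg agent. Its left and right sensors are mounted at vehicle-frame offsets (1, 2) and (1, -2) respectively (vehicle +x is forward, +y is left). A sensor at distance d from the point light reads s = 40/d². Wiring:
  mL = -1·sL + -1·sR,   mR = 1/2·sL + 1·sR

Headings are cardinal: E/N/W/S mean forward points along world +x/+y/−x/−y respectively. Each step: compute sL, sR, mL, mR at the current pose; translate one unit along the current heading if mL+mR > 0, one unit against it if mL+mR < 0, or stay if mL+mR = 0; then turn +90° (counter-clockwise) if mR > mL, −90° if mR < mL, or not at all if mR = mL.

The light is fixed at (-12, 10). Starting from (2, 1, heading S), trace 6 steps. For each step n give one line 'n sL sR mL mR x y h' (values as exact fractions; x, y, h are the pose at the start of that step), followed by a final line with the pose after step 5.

n=0: pose=(2,1,S); sL=10/89, sR=10/61; mL=-1500/5429, mR=1195/5429; mL+mR=-5/89 → advance -1; mR−mL=2695/5429 → turn +1·90°
n=1: pose=(2,2,E); sL=40/261, sR=8/65; mL=-4688/16965, mR=3388/16965; mL+mR=-20/261 → advance -1; mR−mL=2692/5655 → turn +1·90°
n=2: pose=(1,2,N); sL=4/17, sR=20/137; mL=-888/2329, mR=614/2329; mL+mR=-2/17 → advance -1; mR−mL=1502/2329 → turn +1·90°
n=3: pose=(1,1,W); sL=8/53, sR=40/193; mL=-3664/10229, mR=2892/10229; mL+mR=-4/53 → advance -1; mR−mL=6556/10229 → turn +1·90°
n=4: pose=(2,1,S); sL=10/89, sR=10/61; mL=-1500/5429, mR=1195/5429; mL+mR=-5/89 → advance -1; mR−mL=2695/5429 → turn +1·90°
n=5: pose=(2,2,E); sL=40/261, sR=8/65; mL=-4688/16965, mR=3388/16965; mL+mR=-20/261 → advance -1; mR−mL=2692/5655 → turn +1·90°

0 10/89 10/61 -1500/5429 1195/5429 2 1 S
1 40/261 8/65 -4688/16965 3388/16965 2 2 E
2 4/17 20/137 -888/2329 614/2329 1 2 N
3 8/53 40/193 -3664/10229 2892/10229 1 1 W
4 10/89 10/61 -1500/5429 1195/5429 2 1 S
5 40/261 8/65 -4688/16965 3388/16965 2 2 E
final 1 2 N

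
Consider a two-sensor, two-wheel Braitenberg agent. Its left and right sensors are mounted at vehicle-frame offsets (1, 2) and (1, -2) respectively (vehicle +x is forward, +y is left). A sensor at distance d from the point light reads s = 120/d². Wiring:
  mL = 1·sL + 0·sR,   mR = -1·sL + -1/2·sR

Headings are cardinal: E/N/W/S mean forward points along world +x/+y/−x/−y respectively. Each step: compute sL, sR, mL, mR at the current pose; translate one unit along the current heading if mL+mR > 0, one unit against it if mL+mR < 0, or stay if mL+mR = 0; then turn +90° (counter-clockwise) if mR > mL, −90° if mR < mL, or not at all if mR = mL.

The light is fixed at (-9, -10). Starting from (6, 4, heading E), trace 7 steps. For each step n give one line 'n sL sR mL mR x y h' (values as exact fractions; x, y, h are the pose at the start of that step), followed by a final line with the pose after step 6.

n=0: pose=(6,4,E); sL=15/64, sR=3/10; mL=15/64, mR=-123/320; mL+mR=-3/20 → advance -1; mR−mL=-99/160 → turn -1·90°
n=1: pose=(5,4,S); sL=24/85, sR=120/313; mL=24/85, mR=-12612/26605; mL+mR=-60/313 → advance -1; mR−mL=-20124/26605 → turn -1·90°
n=2: pose=(5,5,W); sL=60/169, sR=60/229; mL=60/169, mR=-18810/38701; mL+mR=-30/229 → advance -1; mR−mL=-32550/38701 → turn -1·90°
n=3: pose=(6,5,N); sL=24/85, sR=24/109; mL=24/85, mR=-3636/9265; mL+mR=-12/109 → advance -1; mR−mL=-6252/9265 → turn -1·90°
n=4: pose=(6,4,E); sL=15/64, sR=3/10; mL=15/64, mR=-123/320; mL+mR=-3/20 → advance -1; mR−mL=-99/160 → turn -1·90°
n=5: pose=(5,4,S); sL=24/85, sR=120/313; mL=24/85, mR=-12612/26605; mL+mR=-60/313 → advance -1; mR−mL=-20124/26605 → turn -1·90°
n=6: pose=(5,5,W); sL=60/169, sR=60/229; mL=60/169, mR=-18810/38701; mL+mR=-30/229 → advance -1; mR−mL=-32550/38701 → turn -1·90°

0 15/64 3/10 15/64 -123/320 6 4 E
1 24/85 120/313 24/85 -12612/26605 5 4 S
2 60/169 60/229 60/169 -18810/38701 5 5 W
3 24/85 24/109 24/85 -3636/9265 6 5 N
4 15/64 3/10 15/64 -123/320 6 4 E
5 24/85 120/313 24/85 -12612/26605 5 4 S
6 60/169 60/229 60/169 -18810/38701 5 5 W
final 6 5 N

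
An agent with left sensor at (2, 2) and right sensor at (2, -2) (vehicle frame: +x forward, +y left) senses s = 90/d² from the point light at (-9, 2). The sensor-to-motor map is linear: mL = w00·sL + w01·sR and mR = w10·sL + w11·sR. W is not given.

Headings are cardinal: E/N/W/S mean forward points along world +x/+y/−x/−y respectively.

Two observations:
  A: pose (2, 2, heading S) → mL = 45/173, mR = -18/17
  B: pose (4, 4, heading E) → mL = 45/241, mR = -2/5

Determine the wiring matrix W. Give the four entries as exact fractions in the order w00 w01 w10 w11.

1/2 0 0 -1

obs A: pose=(2,2,S) → sL=90/173, sR=18/17, mL=45/173, mR=-18/17
obs B: pose=(4,4,E) → sL=90/241, sR=2/5, mL=45/241, mR=-2/5
sensor matrix S = [[90/173, 18/17], [90/241, 2/5]]; det S = -132768/708781
solve [mL_A; mL_B] = S·[w00; w01] and [mR_A; mR_B] = S·[w10; w11]:
  w00 = 1/2, w01 = 0, w10 = 0, w11 = -1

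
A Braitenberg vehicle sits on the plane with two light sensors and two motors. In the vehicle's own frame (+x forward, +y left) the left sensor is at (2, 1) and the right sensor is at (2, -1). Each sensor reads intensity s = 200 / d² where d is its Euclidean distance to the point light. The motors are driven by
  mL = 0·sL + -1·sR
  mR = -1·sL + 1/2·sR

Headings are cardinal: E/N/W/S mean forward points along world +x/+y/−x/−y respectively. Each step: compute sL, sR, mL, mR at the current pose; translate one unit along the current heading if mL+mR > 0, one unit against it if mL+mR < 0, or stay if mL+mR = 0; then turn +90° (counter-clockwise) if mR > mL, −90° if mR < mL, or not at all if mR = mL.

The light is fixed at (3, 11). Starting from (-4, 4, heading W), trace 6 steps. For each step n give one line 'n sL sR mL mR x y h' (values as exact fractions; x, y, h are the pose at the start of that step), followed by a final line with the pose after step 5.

0 40/29 200/117 -200/117 -1780/3393 -4 4 W
1 100/53 20/13 -20/13 -770/689 -3 4 S
2 200/41 40/13 -40/13 -1780/533 -3 5 E
3 2 25/16 -25/16 -39/32 -4 5 S
4 200/41 200/61 -200/61 -8100/2501 -4 6 E
5 20/9 100/29 -100/29 -130/261 -5 6 N
final -5 5 W

n=0: pose=(-4,4,W); sL=40/29, sR=200/117; mL=-200/117, mR=-1780/3393; mL+mR=-7580/3393 → advance -1; mR−mL=1340/1131 → turn +1·90°
n=1: pose=(-3,4,S); sL=100/53, sR=20/13; mL=-20/13, mR=-770/689; mL+mR=-1830/689 → advance -1; mR−mL=290/689 → turn +1·90°
n=2: pose=(-3,5,E); sL=200/41, sR=40/13; mL=-40/13, mR=-1780/533; mL+mR=-3420/533 → advance -1; mR−mL=-140/533 → turn -1·90°
n=3: pose=(-4,5,S); sL=2, sR=25/16; mL=-25/16, mR=-39/32; mL+mR=-89/32 → advance -1; mR−mL=11/32 → turn +1·90°
n=4: pose=(-4,6,E); sL=200/41, sR=200/61; mL=-200/61, mR=-8100/2501; mL+mR=-16300/2501 → advance -1; mR−mL=100/2501 → turn +1·90°
n=5: pose=(-5,6,N); sL=20/9, sR=100/29; mL=-100/29, mR=-130/261; mL+mR=-1030/261 → advance -1; mR−mL=770/261 → turn +1·90°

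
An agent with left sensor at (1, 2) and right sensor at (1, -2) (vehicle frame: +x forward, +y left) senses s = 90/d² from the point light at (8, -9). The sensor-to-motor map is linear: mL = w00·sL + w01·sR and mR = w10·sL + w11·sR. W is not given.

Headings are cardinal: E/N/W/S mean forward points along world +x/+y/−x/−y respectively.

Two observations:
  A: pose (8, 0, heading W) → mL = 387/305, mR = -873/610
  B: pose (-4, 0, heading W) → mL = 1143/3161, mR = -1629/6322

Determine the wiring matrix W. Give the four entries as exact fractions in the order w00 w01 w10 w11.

obs A: pose=(8,0,W) → sL=9/5, sR=45/61, mL=387/305, mR=-873/610
obs B: pose=(-4,0,W) → sL=45/109, sR=9/29, mL=1143/3161, mR=-1629/6322
sensor matrix S = [[9/5, 45/61], [45/109, 9/29]]; det S = 244944/964105
solve [mL_A; mL_B] = S·[w00; w01] and [mR_A; mR_B] = S·[w10; w11]:
  w00 = 1/2, w01 = 1/2, w10 = -1, w11 = 1/2

1/2 1/2 -1 1/2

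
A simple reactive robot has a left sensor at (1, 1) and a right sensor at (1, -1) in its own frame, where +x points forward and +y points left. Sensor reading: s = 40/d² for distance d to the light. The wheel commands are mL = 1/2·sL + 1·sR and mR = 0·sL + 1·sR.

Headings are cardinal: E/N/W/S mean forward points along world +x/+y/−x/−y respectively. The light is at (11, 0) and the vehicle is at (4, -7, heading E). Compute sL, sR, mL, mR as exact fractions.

5/9 2/5 61/90 2/5

left sensor world pos  = (5, -6); dL² = 72
right sensor world pos = (5, -8); dR² = 100
sL = 40/72 = 5/9
sR = 40/100 = 2/5
mL = 1/2·sL + 1·sR = 61/90
mR = 0·sL + 1·sR = 2/5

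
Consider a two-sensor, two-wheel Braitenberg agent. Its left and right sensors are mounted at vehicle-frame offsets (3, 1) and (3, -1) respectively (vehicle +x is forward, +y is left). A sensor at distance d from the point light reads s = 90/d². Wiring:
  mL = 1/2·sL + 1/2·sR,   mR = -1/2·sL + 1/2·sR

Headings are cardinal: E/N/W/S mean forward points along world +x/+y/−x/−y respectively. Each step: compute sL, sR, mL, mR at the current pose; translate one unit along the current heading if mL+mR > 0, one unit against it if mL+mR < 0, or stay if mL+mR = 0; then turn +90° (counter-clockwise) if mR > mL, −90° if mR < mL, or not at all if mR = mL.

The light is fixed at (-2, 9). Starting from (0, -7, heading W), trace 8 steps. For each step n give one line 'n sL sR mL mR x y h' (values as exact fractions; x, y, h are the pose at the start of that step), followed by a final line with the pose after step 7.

n=0: pose=(0,-7,W); sL=9/29, sR=45/113; mL=1161/3277, mR=144/3277; mL+mR=45/113 → advance +1; mR−mL=-9/29 → turn -1·90°
n=1: pose=(-1,-7,N); sL=90/169, sR=90/173; mL=15390/29237, mR=-180/29237; mL+mR=90/173 → advance +1; mR−mL=-90/169 → turn -1·90°
n=2: pose=(-1,-6,E); sL=45/106, sR=45/136; mL=5445/14416, mR=-675/14416; mL+mR=45/136 → advance +1; mR−mL=-45/106 → turn -1·90°
n=3: pose=(0,-6,S); sL=10/37, sR=18/65; mL=658/2405, mR=8/2405; mL+mR=18/65 → advance +1; mR−mL=-10/37 → turn -1·90°
n=4: pose=(0,-7,W); sL=9/29, sR=45/113; mL=1161/3277, mR=144/3277; mL+mR=45/113 → advance +1; mR−mL=-9/29 → turn -1·90°
n=5: pose=(-1,-7,N); sL=90/169, sR=90/173; mL=15390/29237, mR=-180/29237; mL+mR=90/173 → advance +1; mR−mL=-90/169 → turn -1·90°
n=6: pose=(-1,-6,E); sL=45/106, sR=45/136; mL=5445/14416, mR=-675/14416; mL+mR=45/136 → advance +1; mR−mL=-45/106 → turn -1·90°
n=7: pose=(0,-6,S); sL=10/37, sR=18/65; mL=658/2405, mR=8/2405; mL+mR=18/65 → advance +1; mR−mL=-10/37 → turn -1·90°

0 9/29 45/113 1161/3277 144/3277 0 -7 W
1 90/169 90/173 15390/29237 -180/29237 -1 -7 N
2 45/106 45/136 5445/14416 -675/14416 -1 -6 E
3 10/37 18/65 658/2405 8/2405 0 -6 S
4 9/29 45/113 1161/3277 144/3277 0 -7 W
5 90/169 90/173 15390/29237 -180/29237 -1 -7 N
6 45/106 45/136 5445/14416 -675/14416 -1 -6 E
7 10/37 18/65 658/2405 8/2405 0 -6 S
final 0 -7 W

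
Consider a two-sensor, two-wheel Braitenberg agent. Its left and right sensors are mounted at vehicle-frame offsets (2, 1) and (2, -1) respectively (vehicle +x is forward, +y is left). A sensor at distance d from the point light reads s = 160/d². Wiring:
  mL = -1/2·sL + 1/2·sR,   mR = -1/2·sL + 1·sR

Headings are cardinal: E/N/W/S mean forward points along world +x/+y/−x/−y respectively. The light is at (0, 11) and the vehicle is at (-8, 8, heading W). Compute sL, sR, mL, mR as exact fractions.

left sensor world pos  = (-10, 7); dL² = 116
right sensor world pos = (-10, 9); dR² = 104
sL = 160/116 = 40/29
sR = 160/104 = 20/13
mL = -1/2·sL + 1/2·sR = 30/377
mR = -1/2·sL + 1·sR = 320/377

40/29 20/13 30/377 320/377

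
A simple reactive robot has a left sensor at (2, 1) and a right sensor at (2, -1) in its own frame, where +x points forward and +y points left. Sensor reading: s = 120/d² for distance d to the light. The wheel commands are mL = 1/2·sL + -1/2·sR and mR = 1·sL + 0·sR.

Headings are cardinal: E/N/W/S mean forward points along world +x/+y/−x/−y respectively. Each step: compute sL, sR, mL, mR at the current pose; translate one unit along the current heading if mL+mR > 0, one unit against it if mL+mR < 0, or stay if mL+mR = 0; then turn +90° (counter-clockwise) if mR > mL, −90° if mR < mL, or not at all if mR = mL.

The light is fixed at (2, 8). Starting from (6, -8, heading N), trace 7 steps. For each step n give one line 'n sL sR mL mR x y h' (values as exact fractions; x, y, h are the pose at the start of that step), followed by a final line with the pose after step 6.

n=0: pose=(6,-8,N); sL=24/41, sR=120/221; mL=192/9061, mR=24/41; mL+mR=5496/9061 → advance +1; mR−mL=5112/9061 → turn +1·90°
n=1: pose=(6,-7,W); sL=6/13, sR=3/5; mL=-9/130, mR=6/13; mL+mR=51/130 → advance +1; mR−mL=69/130 → turn +1·90°
n=2: pose=(5,-7,S); sL=24/61, sR=120/293; mL=-144/17873, mR=24/61; mL+mR=6888/17873 → advance +1; mR−mL=7176/17873 → turn +1·90°
n=3: pose=(5,-8,E); sL=12/25, sR=60/157; mL=192/3925, mR=12/25; mL+mR=2076/3925 → advance +1; mR−mL=1692/3925 → turn +1·90°
n=4: pose=(6,-8,N); sL=24/41, sR=120/221; mL=192/9061, mR=24/41; mL+mR=5496/9061 → advance +1; mR−mL=5112/9061 → turn +1·90°
n=5: pose=(6,-7,W); sL=6/13, sR=3/5; mL=-9/130, mR=6/13; mL+mR=51/130 → advance +1; mR−mL=69/130 → turn +1·90°
n=6: pose=(5,-7,S); sL=24/61, sR=120/293; mL=-144/17873, mR=24/61; mL+mR=6888/17873 → advance +1; mR−mL=7176/17873 → turn +1·90°

0 24/41 120/221 192/9061 24/41 6 -8 N
1 6/13 3/5 -9/130 6/13 6 -7 W
2 24/61 120/293 -144/17873 24/61 5 -7 S
3 12/25 60/157 192/3925 12/25 5 -8 E
4 24/41 120/221 192/9061 24/41 6 -8 N
5 6/13 3/5 -9/130 6/13 6 -7 W
6 24/61 120/293 -144/17873 24/61 5 -7 S
final 5 -8 E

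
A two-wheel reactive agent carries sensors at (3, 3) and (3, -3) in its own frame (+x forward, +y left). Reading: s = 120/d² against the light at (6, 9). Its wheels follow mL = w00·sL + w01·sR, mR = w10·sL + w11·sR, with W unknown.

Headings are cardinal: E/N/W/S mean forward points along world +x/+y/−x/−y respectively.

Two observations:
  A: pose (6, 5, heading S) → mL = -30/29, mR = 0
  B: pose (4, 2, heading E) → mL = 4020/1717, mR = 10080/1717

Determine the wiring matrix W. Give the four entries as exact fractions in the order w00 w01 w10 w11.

1/2 -1 1 -1

obs A: pose=(6,5,S) → sL=60/29, sR=60/29, mL=-30/29, mR=0
obs B: pose=(4,2,E) → sL=120/17, sR=120/101, mL=4020/1717, mR=10080/1717
sensor matrix S = [[60/29, 60/29], [120/17, 120/101]]; det S = -604800/49793
solve [mL_A; mL_B] = S·[w00; w01] and [mR_A; mR_B] = S·[w10; w11]:
  w00 = 1/2, w01 = -1, w10 = 1, w11 = -1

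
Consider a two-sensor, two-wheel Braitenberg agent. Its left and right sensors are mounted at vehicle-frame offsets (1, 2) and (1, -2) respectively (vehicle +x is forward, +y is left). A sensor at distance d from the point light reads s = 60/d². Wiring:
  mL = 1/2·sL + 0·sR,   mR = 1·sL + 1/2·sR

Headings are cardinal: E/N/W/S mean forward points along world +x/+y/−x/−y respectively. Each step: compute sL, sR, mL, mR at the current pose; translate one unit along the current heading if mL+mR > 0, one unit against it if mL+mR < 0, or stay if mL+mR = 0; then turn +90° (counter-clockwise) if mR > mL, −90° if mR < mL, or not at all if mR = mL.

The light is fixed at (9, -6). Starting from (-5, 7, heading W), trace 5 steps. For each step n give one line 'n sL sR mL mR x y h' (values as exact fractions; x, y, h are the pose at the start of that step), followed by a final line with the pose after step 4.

n=0: pose=(-5,7,W); sL=30/173, sR=2/15; mL=15/173, mR=623/2595; mL+mR=848/2595 → advance +1; mR−mL=398/2595 → turn +1·90°
n=1: pose=(-6,7,S); sL=60/313, sR=60/433; mL=30/313, mR=35370/135529; mL+mR=48360/135529 → advance +1; mR−mL=22380/135529 → turn +1·90°
n=2: pose=(-6,6,E); sL=15/98, sR=15/74; mL=15/196, mR=1845/7252; mL+mR=600/1813 → advance +1; mR−mL=645/3626 → turn +1·90°
n=3: pose=(-5,6,N); sL=12/85, sR=60/313; mL=6/85, mR=6306/26605; mL+mR=8184/26605 → advance +1; mR−mL=4428/26605 → turn +1·90°
n=4: pose=(-5,7,W); sL=30/173, sR=2/15; mL=15/173, mR=623/2595; mL+mR=848/2595 → advance +1; mR−mL=398/2595 → turn +1·90°

0 30/173 2/15 15/173 623/2595 -5 7 W
1 60/313 60/433 30/313 35370/135529 -6 7 S
2 15/98 15/74 15/196 1845/7252 -6 6 E
3 12/85 60/313 6/85 6306/26605 -5 6 N
4 30/173 2/15 15/173 623/2595 -5 7 W
final -6 7 S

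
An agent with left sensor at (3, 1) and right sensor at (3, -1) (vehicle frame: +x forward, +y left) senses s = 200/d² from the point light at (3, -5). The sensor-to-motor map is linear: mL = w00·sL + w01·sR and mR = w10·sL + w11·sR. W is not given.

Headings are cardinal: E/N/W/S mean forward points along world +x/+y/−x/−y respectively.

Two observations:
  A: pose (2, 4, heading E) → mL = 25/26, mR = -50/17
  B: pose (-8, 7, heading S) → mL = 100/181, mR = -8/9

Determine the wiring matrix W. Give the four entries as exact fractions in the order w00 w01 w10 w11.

1/2 0 0 -1

obs A: pose=(2,4,E) → sL=25/13, sR=50/17, mL=25/26, mR=-50/17
obs B: pose=(-8,7,S) → sL=200/181, sR=8/9, mL=100/181, mR=-8/9
sensor matrix S = [[25/13, 50/17], [200/181, 8/9]]; det S = -554600/360009
solve [mL_A; mL_B] = S·[w00; w01] and [mR_A; mR_B] = S·[w10; w11]:
  w00 = 1/2, w01 = 0, w10 = 0, w11 = -1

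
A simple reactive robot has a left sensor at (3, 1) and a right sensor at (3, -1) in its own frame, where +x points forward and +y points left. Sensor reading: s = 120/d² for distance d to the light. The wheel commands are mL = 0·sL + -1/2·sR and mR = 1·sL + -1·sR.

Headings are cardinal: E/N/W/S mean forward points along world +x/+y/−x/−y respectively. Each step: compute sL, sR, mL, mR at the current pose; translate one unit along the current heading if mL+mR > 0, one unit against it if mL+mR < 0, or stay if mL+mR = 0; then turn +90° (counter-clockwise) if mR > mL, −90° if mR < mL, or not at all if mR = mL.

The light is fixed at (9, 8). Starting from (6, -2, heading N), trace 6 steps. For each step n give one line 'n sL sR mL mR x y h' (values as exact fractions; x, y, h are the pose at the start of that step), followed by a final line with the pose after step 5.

n=0: pose=(6,-2,N); sL=24/13, sR=120/53; mL=-60/53, mR=-288/689; mL+mR=-1068/689 → advance -1; mR−mL=492/689 → turn +1·90°
n=1: pose=(6,-3,W); sL=2/3, sR=15/17; mL=-15/34, mR=-11/51; mL+mR=-67/102 → advance -1; mR−mL=23/102 → turn +1·90°
n=2: pose=(7,-3,S); sL=120/197, sR=24/41; mL=-12/41, mR=192/8077; mL+mR=-2172/8077 → advance -1; mR−mL=2556/8077 → turn +1·90°
n=3: pose=(7,-2,E); sL=60/41, sR=60/61; mL=-30/61, mR=1200/2501; mL+mR=-30/2501 → advance -1; mR−mL=2430/2501 → turn +1·90°
n=4: pose=(6,-2,N); sL=24/13, sR=120/53; mL=-60/53, mR=-288/689; mL+mR=-1068/689 → advance -1; mR−mL=492/689 → turn +1·90°
n=5: pose=(6,-3,W); sL=2/3, sR=15/17; mL=-15/34, mR=-11/51; mL+mR=-67/102 → advance -1; mR−mL=23/102 → turn +1·90°

0 24/13 120/53 -60/53 -288/689 6 -2 N
1 2/3 15/17 -15/34 -11/51 6 -3 W
2 120/197 24/41 -12/41 192/8077 7 -3 S
3 60/41 60/61 -30/61 1200/2501 7 -2 E
4 24/13 120/53 -60/53 -288/689 6 -2 N
5 2/3 15/17 -15/34 -11/51 6 -3 W
final 7 -3 S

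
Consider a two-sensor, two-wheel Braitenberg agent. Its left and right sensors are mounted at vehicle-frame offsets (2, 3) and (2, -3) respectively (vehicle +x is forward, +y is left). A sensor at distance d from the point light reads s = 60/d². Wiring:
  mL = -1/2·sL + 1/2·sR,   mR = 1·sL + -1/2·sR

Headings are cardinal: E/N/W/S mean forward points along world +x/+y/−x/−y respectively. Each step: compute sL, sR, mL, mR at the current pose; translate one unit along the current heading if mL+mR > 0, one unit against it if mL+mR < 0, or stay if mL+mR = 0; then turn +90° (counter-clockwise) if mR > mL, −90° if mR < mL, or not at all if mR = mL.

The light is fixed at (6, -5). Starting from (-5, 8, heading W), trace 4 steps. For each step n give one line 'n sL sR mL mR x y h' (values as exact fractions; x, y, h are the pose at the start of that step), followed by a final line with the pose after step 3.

n=0: pose=(-5,8,W); sL=60/269, sR=12/85; mL=-936/22865, mR=3486/22865; mL+mR=30/269 → advance +1; mR−mL=4422/22865 → turn +1·90°
n=1: pose=(-6,8,S); sL=30/101, sR=30/173; mL=-1080/17473, mR=3675/17473; mL+mR=15/101 → advance +1; mR−mL=4755/17473 → turn +1·90°
n=2: pose=(-6,7,E); sL=12/65, sR=60/181; mL=864/11765, mR=222/11765; mL+mR=6/65 → advance +1; mR−mL=-642/11765 → turn -1·90°
n=3: pose=(-5,7,S); sL=15/41, sR=15/74; mL=-495/6068, mR=1605/6068; mL+mR=15/82 → advance +1; mR−mL=525/1517 → turn +1·90°

0 60/269 12/85 -936/22865 3486/22865 -5 8 W
1 30/101 30/173 -1080/17473 3675/17473 -6 8 S
2 12/65 60/181 864/11765 222/11765 -6 7 E
3 15/41 15/74 -495/6068 1605/6068 -5 7 S
final -5 6 E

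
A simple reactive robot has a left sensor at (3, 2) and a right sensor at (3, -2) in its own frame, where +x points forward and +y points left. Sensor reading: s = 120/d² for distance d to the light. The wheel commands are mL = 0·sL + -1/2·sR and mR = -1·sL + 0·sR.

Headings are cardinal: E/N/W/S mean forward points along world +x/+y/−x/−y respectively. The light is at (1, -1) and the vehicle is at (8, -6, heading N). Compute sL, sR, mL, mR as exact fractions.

left sensor world pos  = (6, -3); dL² = 29
right sensor world pos = (10, -3); dR² = 85
sL = 120/29 = 120/29
sR = 120/85 = 24/17
mL = 0·sL + -1/2·sR = -12/17
mR = -1·sL + 0·sR = -120/29

120/29 24/17 -12/17 -120/29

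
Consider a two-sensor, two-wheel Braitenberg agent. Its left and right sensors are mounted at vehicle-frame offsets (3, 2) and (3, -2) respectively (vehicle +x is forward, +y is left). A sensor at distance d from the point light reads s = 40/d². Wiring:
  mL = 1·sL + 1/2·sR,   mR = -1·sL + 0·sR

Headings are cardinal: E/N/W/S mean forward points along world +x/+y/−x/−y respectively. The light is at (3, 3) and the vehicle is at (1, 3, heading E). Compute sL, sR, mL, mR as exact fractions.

8 8 12 -8

left sensor world pos  = (4, 5); dL² = 5
right sensor world pos = (4, 1); dR² = 5
sL = 40/5 = 8
sR = 40/5 = 8
mL = 1·sL + 1/2·sR = 12
mR = -1·sL + 0·sR = -8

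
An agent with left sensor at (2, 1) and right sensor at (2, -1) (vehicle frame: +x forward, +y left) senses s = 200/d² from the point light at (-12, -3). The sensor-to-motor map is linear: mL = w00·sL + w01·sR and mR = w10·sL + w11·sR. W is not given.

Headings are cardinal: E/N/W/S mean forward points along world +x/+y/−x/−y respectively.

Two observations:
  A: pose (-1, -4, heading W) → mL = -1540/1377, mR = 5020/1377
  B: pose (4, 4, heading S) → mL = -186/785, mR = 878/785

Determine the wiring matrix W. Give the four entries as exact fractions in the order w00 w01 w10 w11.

obs A: pose=(-1,-4,W) → sL=40/17, sR=200/81, mL=-1540/1377, mR=5020/1377
obs B: pose=(4,4,S) → sL=100/157, sR=4/5, mL=-186/785, mR=878/785
sensor matrix S = [[40/17, 200/81], [100/157, 4/5]]; det S = 66944/216189
solve [mL_A; mL_B] = S·[w00; w01] and [mR_A; mR_B] = S·[w10; w11]:
  w00 = -1, w01 = 1/2, w10 = 1/2, w11 = 1

-1 1/2 1/2 1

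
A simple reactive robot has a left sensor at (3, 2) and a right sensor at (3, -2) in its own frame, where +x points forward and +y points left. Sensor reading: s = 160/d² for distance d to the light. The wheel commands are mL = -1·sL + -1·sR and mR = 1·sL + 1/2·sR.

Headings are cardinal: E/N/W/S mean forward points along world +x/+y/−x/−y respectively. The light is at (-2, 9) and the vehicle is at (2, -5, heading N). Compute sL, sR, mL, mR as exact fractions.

left sensor world pos  = (0, -2); dL² = 125
right sensor world pos = (4, -2); dR² = 157
sL = 160/125 = 32/25
sR = 160/157 = 160/157
mL = -1·sL + -1·sR = -9024/3925
mR = 1·sL + 1/2·sR = 7024/3925

32/25 160/157 -9024/3925 7024/3925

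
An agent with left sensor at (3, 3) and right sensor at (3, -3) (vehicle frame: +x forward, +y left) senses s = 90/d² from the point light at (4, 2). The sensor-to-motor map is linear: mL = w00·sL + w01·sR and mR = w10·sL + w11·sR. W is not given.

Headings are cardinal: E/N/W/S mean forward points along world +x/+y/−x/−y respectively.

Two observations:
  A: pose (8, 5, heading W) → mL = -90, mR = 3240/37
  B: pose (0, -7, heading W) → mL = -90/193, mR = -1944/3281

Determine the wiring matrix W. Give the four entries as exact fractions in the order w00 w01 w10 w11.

obs A: pose=(8,5,W) → sL=90, sR=90/37, mL=-90, mR=3240/37
obs B: pose=(0,-7,W) → sL=90/193, sR=18/17, mL=-90/193, mR=-1944/3281
sensor matrix S = [[90, 90/37], [90/193, 18/17]]; det S = 11430720/121397
solve [mL_A; mL_B] = S·[w00; w01] and [mR_A; mR_B] = S·[w10; w11]:
  w00 = -1, w01 = 0, w10 = 1, w11 = -1

-1 0 1 -1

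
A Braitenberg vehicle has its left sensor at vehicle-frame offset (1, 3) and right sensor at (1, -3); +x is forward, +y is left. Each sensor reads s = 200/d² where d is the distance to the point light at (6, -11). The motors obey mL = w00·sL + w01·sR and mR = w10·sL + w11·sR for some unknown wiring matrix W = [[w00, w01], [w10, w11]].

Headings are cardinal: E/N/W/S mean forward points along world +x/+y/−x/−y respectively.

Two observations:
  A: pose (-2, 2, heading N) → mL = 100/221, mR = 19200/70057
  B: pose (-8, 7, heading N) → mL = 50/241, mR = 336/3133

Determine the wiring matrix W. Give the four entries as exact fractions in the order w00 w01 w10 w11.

obs A: pose=(-2,2,N) → sL=200/317, sR=200/221, mL=100/221, mR=19200/70057
obs B: pose=(-8,7,N) → sL=4/13, sR=100/241, mL=50/241, mR=336/3133
sensor matrix S = [[200/317, 200/221], [4/13, 100/241]]; det S = -3657600/219488581
solve [mL_A; mL_B] = S·[w00; w01] and [mR_A; mR_B] = S·[w10; w11]:
  w00 = 0, w01 = 1/2, w10 = -1, w11 = 1

0 1/2 -1 1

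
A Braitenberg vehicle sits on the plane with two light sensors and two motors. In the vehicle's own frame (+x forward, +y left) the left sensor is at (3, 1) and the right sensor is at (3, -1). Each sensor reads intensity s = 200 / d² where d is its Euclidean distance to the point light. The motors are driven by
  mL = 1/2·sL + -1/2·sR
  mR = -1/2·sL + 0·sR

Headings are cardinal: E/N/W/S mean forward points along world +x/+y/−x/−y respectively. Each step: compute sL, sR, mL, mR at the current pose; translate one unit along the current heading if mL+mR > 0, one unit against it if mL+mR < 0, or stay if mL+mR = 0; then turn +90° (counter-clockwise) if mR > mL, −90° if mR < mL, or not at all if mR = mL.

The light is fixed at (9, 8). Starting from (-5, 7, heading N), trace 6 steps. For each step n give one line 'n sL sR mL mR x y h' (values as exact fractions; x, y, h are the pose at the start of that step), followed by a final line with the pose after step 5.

0 200/229 200/173 -5600/39617 -100/229 -5 7 N
1 100/61 20/13 40/793 -50/61 -5 6 E
2 200/221 200/281 6000/62101 -100/221 -6 6 S
3 25/41 50/81 -25/6642 -25/82 -6 7 W
4 200/229 200/173 -5600/39617 -100/229 -5 7 N
5 100/61 20/13 40/793 -50/61 -5 6 E
final -6 6 S

n=0: pose=(-5,7,N); sL=200/229, sR=200/173; mL=-5600/39617, mR=-100/229; mL+mR=-100/173 → advance -1; mR−mL=-11700/39617 → turn -1·90°
n=1: pose=(-5,6,E); sL=100/61, sR=20/13; mL=40/793, mR=-50/61; mL+mR=-10/13 → advance -1; mR−mL=-690/793 → turn -1·90°
n=2: pose=(-6,6,S); sL=200/221, sR=200/281; mL=6000/62101, mR=-100/221; mL+mR=-100/281 → advance -1; mR−mL=-34100/62101 → turn -1·90°
n=3: pose=(-6,7,W); sL=25/41, sR=50/81; mL=-25/6642, mR=-25/82; mL+mR=-25/81 → advance -1; mR−mL=-1000/3321 → turn -1·90°
n=4: pose=(-5,7,N); sL=200/229, sR=200/173; mL=-5600/39617, mR=-100/229; mL+mR=-100/173 → advance -1; mR−mL=-11700/39617 → turn -1·90°
n=5: pose=(-5,6,E); sL=100/61, sR=20/13; mL=40/793, mR=-50/61; mL+mR=-10/13 → advance -1; mR−mL=-690/793 → turn -1·90°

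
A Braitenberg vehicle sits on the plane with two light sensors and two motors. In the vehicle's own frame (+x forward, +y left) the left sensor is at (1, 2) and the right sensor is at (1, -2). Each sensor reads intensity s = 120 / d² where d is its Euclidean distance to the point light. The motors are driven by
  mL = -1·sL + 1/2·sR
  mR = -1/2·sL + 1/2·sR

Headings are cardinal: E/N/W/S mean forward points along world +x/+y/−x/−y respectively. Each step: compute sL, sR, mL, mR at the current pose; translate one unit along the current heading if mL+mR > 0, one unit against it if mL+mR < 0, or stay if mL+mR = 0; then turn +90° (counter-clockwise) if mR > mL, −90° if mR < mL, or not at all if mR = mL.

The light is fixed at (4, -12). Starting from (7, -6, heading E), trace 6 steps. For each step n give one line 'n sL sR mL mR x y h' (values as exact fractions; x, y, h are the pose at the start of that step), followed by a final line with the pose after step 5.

n=0: pose=(7,-6,E); sL=3/2, sR=15/4; mL=3/8, mR=9/8; mL+mR=3/2 → advance +1; mR−mL=3/4 → turn +1·90°
n=1: pose=(8,-6,N); sL=120/53, sR=24/17; mL=-1404/901, mR=-384/901; mL+mR=-1788/901 → advance -1; mR−mL=60/53 → turn +1·90°
n=2: pose=(8,-7,W); sL=20/3, sR=60/29; mL=-490/87, mR=-200/87; mL+mR=-230/29 → advance -1; mR−mL=10/3 → turn +1·90°
n=3: pose=(9,-7,S); sL=24/13, sR=24/5; mL=36/65, mR=96/65; mL+mR=132/65 → advance +1; mR−mL=12/13 → turn +1·90°
n=4: pose=(9,-8,E); sL=5/3, sR=3; mL=-1/6, mR=2/3; mL+mR=1/2 → advance +1; mR−mL=5/6 → turn +1·90°
n=5: pose=(10,-8,N); sL=120/41, sR=120/89; mL=-8220/3649, mR=-2880/3649; mL+mR=-11100/3649 → advance -1; mR−mL=60/41 → turn +1·90°

0 3/2 15/4 3/8 9/8 7 -6 E
1 120/53 24/17 -1404/901 -384/901 8 -6 N
2 20/3 60/29 -490/87 -200/87 8 -7 W
3 24/13 24/5 36/65 96/65 9 -7 S
4 5/3 3 -1/6 2/3 9 -8 E
5 120/41 120/89 -8220/3649 -2880/3649 10 -8 N
final 10 -9 W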